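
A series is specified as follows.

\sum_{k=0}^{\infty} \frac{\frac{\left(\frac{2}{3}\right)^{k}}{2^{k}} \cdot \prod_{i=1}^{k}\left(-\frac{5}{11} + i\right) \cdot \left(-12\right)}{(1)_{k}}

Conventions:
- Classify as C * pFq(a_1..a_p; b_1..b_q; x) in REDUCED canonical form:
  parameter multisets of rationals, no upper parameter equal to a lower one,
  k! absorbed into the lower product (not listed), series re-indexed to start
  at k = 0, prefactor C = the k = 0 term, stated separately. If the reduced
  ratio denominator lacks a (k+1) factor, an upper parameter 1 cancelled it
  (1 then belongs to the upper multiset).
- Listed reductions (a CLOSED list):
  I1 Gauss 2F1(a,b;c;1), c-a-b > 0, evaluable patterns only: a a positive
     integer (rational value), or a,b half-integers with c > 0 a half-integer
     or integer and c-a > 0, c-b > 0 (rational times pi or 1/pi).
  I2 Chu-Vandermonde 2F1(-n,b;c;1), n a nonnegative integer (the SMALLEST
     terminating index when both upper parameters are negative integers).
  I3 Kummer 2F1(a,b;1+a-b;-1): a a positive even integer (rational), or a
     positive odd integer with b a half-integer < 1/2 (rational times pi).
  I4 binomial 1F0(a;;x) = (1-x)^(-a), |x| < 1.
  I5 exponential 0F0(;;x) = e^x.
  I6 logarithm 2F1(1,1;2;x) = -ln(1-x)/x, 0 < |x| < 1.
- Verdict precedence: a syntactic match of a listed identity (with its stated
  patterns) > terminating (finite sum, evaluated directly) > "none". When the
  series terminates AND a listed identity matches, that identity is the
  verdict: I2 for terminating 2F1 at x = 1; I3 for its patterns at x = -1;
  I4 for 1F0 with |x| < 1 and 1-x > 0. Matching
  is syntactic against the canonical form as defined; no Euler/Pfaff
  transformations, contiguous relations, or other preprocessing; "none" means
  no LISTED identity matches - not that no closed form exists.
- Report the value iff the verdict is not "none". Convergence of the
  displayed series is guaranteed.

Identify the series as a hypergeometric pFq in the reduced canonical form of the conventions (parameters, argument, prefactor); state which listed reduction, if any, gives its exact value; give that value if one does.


At argument \frac{1}{3}: a 1F0 with upper {\frac{6}{11}}, lower {-}, scaled by C = -12. Verdict: the binomial series (I4) fires (the 1F0 binomial series: exponent -6/11, x = \frac{1}{3}). Its exact value is \left(-12\right) \cdot \left(\frac{2}{3}\right)^{-\frac{6}{11}}.

Key observation: x = \frac{1}{3} and the running product (C = -12) telescopes to a rising factorial.
Consecutive-term ratio: r(k) = \frac{1}{3} * (k+\frac{6}{11}) / [(k+1)] - rational; roots negated = parameters, x = \frac{1}{3}, C = -12.


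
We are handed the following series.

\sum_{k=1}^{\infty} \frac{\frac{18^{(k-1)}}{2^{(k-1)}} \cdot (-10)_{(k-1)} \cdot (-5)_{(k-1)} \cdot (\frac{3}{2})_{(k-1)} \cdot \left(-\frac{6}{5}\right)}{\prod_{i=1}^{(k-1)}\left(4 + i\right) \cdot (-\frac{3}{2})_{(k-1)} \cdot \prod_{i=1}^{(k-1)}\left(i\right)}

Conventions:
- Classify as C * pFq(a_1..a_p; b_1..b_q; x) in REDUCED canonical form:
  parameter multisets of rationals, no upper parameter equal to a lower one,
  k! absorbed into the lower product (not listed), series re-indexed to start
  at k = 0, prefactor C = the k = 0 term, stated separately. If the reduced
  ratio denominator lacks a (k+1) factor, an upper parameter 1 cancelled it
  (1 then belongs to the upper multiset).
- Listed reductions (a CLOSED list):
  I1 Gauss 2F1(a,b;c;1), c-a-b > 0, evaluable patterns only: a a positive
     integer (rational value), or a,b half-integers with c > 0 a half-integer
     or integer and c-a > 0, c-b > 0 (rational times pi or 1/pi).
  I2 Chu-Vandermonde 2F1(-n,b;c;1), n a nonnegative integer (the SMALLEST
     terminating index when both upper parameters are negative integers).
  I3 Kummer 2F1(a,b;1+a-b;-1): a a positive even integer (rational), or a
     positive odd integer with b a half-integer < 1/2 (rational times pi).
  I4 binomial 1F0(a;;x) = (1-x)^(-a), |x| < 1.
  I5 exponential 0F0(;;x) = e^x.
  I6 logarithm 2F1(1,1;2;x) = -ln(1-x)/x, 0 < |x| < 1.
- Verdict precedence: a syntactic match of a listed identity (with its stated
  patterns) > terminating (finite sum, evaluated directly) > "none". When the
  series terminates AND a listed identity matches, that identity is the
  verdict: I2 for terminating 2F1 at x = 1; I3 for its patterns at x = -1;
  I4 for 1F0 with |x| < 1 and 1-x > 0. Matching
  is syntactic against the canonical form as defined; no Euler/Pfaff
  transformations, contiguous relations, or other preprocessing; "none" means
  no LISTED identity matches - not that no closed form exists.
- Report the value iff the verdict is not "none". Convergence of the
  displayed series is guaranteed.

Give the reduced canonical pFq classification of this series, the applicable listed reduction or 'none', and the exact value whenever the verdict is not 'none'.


Canonical form: C = -\frac{6}{5} times 3F2 with upper {-10, -5, \frac{3}{2}}, lower {-\frac{3}{2}, 5}, x = 9. Verdict: terminating - the sum ends at index 5 because -5 is a negative integer; exact evaluation follows. Sum: -\frac{231006444}{5}.

First insight: x = 9 and the product of the first k integers (C = -6/5, x = 9) is k!.
Ratio: r(k) = 9 * (k-10) (k-5) (k+\frac{3}{2}) / [(k-\frac{3}{2}) (k+5) (k+1)] - rational; roots negated = parameters, x = 9, C = -\frac{6}{5}.


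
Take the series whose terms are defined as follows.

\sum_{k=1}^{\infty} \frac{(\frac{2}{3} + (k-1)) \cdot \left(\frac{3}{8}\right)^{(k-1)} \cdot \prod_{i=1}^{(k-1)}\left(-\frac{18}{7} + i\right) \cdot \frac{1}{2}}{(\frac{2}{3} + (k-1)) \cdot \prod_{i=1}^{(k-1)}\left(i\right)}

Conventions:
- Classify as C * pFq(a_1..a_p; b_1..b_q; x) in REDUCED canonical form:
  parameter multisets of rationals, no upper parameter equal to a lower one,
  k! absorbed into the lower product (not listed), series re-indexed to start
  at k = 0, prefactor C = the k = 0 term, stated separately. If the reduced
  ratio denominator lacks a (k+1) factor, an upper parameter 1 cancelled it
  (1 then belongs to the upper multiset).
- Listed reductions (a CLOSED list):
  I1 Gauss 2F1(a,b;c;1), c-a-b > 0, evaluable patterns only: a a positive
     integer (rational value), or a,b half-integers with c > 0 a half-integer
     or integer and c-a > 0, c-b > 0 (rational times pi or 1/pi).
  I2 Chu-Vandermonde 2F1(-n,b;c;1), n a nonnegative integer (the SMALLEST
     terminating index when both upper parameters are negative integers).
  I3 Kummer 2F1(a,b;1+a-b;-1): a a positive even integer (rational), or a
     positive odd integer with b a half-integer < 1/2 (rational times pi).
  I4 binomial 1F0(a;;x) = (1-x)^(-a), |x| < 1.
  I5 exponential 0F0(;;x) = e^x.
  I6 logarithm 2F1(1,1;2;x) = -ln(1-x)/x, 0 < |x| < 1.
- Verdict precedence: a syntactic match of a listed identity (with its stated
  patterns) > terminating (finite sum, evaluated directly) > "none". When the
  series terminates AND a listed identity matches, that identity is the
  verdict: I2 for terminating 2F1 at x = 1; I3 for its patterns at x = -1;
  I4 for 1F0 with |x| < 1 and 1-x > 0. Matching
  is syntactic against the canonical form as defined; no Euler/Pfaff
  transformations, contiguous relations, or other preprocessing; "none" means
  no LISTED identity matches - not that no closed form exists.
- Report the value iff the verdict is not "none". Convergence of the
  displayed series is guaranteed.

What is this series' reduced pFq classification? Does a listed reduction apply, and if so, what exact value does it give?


Classification (C = \frac{1}{2}): 1F0 with upper {-\frac{11}{7}}, lower {-}, argument x = \frac{3}{8}. Verdict: the I4 binomial reduction matches (the 1F0 binomial series: exponent 11/7, x = \frac{3}{8}). Exact value: \frac{1}{2} \cdot \left(\frac{5}{8}\right)^{\frac{11}{7}}.

Key step: with t_0 = \frac{1}{2}, the factor k + 2/3 cancels (top and bottom), leaving prefactor 1/2.
Term ratio: r(k) = \frac{3}{8} * (k-\frac{11}{7}) / [(k+1)] - poly over poly, x = \frac{3}{8} from leading terms; C = \frac{1}{2} at k = 0.


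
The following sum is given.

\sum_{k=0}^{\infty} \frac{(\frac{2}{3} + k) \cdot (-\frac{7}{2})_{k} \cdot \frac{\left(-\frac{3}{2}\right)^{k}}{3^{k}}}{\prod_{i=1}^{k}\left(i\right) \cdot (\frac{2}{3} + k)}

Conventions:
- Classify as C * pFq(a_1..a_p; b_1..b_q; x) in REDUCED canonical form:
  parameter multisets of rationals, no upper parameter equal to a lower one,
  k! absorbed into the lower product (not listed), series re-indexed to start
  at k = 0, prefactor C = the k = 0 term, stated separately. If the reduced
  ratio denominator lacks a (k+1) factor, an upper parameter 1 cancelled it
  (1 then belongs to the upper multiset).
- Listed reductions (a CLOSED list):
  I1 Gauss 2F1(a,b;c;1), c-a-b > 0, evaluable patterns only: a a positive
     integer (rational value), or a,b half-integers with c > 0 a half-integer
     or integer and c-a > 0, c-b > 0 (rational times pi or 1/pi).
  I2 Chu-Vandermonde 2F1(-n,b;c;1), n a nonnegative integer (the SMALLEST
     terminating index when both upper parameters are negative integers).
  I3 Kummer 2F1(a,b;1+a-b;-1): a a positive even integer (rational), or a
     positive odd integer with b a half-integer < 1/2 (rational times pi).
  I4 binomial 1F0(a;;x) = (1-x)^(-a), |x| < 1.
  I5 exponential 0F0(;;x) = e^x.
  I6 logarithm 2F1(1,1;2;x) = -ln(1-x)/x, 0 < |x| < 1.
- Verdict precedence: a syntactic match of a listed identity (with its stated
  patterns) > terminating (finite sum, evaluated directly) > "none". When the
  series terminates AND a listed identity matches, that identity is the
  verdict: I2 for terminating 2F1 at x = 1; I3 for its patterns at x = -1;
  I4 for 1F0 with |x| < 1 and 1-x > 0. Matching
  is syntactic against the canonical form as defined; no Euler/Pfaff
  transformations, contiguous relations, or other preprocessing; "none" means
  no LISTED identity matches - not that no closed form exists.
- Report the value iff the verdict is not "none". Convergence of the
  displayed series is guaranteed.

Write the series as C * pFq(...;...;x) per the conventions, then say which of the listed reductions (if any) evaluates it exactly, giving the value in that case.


The tell: with t_0 = 1, the product of the first k integers (prefactor 1) is k!.
Ratio: r(k) = -\frac{1}{2} * (k-\frac{7}{2}) / [(k+1)] - poly over poly, x = -\frac{1}{2} from leading terms; C = 1 at k = 0.

This is 1 * 1F0(-\frac{7}{2}; -; -\frac{1}{2}) in reduced canonical form. Verdict at x = -\frac{1}{2}: the binomial series (I4) matches (the 1F0 binomial series: exponent 7/2, x = -\frac{1}{2}). Hence: \left(\frac{3}{2}\right)^{\frac{7}{2}}.


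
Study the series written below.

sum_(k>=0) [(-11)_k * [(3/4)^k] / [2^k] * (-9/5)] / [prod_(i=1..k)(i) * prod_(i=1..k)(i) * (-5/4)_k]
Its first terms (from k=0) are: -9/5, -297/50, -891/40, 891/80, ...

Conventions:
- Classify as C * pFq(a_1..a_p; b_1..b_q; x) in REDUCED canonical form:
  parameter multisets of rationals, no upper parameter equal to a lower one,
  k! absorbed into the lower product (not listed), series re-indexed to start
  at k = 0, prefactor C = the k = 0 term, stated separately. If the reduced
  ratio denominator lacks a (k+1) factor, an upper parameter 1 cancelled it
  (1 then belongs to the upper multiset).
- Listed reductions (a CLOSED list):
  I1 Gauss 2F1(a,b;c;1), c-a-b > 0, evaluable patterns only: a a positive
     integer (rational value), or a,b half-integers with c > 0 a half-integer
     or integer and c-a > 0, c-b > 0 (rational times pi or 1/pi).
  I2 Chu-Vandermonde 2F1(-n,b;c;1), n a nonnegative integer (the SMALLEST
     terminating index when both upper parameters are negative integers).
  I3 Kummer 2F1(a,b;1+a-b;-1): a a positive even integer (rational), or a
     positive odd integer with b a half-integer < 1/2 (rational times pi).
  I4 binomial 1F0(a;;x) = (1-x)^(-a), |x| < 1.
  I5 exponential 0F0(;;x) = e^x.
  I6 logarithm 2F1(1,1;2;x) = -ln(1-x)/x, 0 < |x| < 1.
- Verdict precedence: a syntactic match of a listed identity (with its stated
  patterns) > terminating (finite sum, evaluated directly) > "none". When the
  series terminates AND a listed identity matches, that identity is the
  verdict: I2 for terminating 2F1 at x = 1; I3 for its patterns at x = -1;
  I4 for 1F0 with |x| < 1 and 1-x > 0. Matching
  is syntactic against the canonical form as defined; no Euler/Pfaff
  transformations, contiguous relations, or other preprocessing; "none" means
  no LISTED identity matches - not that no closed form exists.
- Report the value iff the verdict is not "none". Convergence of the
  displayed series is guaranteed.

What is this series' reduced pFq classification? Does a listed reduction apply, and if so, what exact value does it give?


Classification (C = -9/5): 1F2 with upper {-11}, lower {-5/4, 1}, argument x = 3/8. Verdict: terminating - no listed pattern fits, but -11 in the upper list cuts the series at k = 11; direct evaluation. Value: -4854595547435813811/242414706688000000.

Structural cue: with t_0 = -9/5, the lower running product (C = -9/5) is a rising factorial.
Ratio: r(k) = (3/8) * (k-11) / [(k-5/4) (k+1) (k+1)] ; factor over Q: parameters, x = (3/8), and C = -9/5.


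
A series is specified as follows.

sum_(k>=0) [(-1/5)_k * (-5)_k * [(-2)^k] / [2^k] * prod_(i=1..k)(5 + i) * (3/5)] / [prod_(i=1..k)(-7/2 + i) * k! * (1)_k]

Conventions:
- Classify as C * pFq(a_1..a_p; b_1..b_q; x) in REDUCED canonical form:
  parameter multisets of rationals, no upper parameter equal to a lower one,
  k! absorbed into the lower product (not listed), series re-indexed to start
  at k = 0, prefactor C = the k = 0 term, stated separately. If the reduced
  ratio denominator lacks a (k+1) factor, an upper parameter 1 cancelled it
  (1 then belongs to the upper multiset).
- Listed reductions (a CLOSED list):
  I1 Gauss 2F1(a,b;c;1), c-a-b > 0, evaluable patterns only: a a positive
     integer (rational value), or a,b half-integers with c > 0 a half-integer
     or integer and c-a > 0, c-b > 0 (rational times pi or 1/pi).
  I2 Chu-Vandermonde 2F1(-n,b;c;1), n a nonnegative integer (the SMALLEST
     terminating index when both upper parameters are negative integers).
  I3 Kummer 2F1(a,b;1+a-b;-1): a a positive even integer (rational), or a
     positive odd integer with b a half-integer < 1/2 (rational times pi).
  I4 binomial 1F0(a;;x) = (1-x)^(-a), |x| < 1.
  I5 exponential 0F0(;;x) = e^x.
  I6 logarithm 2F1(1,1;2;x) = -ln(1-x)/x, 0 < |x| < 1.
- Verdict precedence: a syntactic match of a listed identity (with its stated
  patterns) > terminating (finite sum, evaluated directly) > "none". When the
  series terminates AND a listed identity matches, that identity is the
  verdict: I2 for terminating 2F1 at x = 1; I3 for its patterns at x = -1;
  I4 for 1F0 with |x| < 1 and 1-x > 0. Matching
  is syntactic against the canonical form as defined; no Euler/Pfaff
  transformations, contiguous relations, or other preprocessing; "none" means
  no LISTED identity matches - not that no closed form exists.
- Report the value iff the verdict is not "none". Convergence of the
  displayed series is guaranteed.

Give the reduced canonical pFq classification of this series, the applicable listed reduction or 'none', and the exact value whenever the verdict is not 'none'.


Reduced: x = -1, 3F2, upper = {-5, -1/5, 6}, lower = {-5/2, 1}, C = 3/5. Verdict: terminating. With -5 upstairs the series is a 6-term polynomial sum; evaluated term by term. Its exact value is 54913263/78125.

First insight: x = (-1) and the two k-th powers (C = 3/5) combine into one argument.
Ratio: r(k) = (-1) * (k-5) (k-1/5) (k+6) / [(k-5/2) (k+1) (k+1)] - poly over poly, x = (-1) from leading terms; C = 3/5 at k = 0.


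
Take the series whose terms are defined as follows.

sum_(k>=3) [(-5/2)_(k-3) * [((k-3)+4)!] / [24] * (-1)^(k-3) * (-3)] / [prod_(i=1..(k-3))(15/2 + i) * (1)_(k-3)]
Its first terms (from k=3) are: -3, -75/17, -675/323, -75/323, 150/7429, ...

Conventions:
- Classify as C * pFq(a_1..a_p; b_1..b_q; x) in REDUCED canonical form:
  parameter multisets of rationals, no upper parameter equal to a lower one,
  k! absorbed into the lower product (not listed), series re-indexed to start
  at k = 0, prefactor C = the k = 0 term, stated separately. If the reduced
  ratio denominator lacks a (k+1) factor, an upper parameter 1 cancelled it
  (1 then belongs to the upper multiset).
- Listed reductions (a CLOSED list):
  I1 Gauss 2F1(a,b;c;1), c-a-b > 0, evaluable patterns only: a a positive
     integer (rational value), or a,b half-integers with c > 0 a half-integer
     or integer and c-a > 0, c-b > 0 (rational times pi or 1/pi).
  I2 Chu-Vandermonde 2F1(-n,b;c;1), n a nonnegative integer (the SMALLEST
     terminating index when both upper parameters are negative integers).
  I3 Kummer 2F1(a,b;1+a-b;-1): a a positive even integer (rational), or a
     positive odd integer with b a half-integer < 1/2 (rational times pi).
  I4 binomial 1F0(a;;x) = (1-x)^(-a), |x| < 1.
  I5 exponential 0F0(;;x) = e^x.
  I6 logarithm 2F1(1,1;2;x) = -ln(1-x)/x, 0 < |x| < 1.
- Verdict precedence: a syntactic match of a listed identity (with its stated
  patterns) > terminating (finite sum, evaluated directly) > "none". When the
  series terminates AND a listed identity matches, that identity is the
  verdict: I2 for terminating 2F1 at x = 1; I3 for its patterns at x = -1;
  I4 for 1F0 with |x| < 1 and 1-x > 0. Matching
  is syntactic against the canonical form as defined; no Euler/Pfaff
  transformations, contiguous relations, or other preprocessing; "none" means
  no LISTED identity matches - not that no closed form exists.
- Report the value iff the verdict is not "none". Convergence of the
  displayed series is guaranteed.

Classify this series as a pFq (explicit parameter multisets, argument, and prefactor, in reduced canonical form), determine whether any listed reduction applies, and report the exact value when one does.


Prefactor -3, argument -1: 2F1 with upper {-5/2, 5} over lower {17/2}. Verdict: the Kummer evaluation I3 applies (x = -1; c = 17/2 equals 1+a-b for upper {-5/2, 5}: listed pattern). Sum: (-405405/131072) * pi.

First insight: with t_0 = -3, (1)_k (C = -3, x = -1) is k! itself.
Term ratio: r(k) = (-1) * (k-5/2) (k+5) / [(k+17/2) (k+1)] - poly over poly, x = (-1) from leading terms; C = -3 at k = 0.


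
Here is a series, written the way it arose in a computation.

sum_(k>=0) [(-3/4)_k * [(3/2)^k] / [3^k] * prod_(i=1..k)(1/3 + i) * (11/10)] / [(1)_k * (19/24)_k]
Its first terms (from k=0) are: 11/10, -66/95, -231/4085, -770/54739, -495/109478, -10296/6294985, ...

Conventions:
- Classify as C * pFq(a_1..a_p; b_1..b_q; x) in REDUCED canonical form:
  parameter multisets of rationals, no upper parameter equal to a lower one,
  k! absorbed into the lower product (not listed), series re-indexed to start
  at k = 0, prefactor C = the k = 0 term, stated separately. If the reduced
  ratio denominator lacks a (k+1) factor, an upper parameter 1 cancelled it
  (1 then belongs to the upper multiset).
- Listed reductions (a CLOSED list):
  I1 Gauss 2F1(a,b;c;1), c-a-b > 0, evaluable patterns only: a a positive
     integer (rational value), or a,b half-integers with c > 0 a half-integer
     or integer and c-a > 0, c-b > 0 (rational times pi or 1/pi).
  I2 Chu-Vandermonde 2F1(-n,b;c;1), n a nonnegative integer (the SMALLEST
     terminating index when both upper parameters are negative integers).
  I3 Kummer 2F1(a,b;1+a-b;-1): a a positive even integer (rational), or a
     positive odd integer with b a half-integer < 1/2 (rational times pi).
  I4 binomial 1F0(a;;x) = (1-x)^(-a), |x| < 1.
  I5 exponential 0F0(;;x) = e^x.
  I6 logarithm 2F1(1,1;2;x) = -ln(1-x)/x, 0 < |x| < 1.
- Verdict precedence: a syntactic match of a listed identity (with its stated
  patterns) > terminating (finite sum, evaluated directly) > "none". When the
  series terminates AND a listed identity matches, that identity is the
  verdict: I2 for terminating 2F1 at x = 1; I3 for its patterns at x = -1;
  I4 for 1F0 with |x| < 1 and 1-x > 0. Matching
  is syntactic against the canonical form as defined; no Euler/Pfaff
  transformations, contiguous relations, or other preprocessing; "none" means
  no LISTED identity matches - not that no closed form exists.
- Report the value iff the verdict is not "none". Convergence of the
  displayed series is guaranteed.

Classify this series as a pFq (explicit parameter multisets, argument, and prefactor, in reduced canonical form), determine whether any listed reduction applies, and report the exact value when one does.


The series (x = 1/2) is 2F1: upper {-3/4, 4/3}, lower {19/24}, prefactor 11/10. Verdict: none - at argument 1/2 the multisets {-3/4, 4/3} ; {19/24} match no listed identity.

Key observation: with t_0 = 11/10, the two k-th powers (C = 11/10) combine into one argument.
Adjacent-term ratio: r(k) = (1/2) * (k-3/4) (k+4/3) / [(k+19/24) (k+1)] - rational in k. x = (1/2); t_0 = 11/10; negate the roots.


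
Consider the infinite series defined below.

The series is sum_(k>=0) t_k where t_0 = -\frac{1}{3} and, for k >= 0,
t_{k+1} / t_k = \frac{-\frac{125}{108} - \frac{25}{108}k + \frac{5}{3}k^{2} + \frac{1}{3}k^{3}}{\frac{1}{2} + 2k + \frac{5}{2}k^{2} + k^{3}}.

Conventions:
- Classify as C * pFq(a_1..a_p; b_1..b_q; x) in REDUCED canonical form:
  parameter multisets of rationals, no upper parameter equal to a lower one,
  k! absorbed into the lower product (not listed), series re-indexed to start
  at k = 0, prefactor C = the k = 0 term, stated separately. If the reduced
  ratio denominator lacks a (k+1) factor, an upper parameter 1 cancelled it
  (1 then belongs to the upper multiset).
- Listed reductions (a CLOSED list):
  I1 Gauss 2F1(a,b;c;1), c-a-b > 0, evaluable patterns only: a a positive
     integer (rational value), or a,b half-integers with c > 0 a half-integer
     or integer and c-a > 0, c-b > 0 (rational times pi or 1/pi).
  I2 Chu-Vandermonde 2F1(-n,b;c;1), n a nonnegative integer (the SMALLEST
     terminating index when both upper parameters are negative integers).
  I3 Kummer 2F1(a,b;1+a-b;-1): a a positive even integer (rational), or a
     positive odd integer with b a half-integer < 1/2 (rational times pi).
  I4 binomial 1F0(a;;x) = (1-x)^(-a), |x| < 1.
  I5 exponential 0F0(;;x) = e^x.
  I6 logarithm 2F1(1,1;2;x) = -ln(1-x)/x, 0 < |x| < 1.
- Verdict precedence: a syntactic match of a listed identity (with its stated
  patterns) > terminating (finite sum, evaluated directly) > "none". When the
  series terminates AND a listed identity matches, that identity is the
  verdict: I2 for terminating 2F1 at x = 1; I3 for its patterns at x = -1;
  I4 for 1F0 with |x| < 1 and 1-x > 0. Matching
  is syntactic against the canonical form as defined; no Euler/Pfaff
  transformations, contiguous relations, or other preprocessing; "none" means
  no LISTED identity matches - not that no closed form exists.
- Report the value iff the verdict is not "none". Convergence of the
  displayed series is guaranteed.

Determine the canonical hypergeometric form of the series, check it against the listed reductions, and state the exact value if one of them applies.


With C = -\frac{1}{3}: the canonical form is 3F2(-\frac{5}{6}, \frac{5}{6}, 5; \frac{1}{2}, 1; \frac{1}{3}). Verdict: none. No listed pattern accepts 3F2(-\frac{5}{6}, \frac{5}{6}, 5; \frac{1}{2}, 1; \frac{1}{3}).

The tell: x = \frac{1}{3} and factor the ratio over Q (C = -1/3): negated roots = parameters.
Ratio: r(k) = \frac{1}{3} * (k-\frac{5}{6}) (k+\frac{5}{6}) (k+5) / [(k+\frac{1}{2}) (k+1) (k+1)] - rational; roots negated = parameters, x = \frac{1}{3}, C = -\frac{1}{3}.


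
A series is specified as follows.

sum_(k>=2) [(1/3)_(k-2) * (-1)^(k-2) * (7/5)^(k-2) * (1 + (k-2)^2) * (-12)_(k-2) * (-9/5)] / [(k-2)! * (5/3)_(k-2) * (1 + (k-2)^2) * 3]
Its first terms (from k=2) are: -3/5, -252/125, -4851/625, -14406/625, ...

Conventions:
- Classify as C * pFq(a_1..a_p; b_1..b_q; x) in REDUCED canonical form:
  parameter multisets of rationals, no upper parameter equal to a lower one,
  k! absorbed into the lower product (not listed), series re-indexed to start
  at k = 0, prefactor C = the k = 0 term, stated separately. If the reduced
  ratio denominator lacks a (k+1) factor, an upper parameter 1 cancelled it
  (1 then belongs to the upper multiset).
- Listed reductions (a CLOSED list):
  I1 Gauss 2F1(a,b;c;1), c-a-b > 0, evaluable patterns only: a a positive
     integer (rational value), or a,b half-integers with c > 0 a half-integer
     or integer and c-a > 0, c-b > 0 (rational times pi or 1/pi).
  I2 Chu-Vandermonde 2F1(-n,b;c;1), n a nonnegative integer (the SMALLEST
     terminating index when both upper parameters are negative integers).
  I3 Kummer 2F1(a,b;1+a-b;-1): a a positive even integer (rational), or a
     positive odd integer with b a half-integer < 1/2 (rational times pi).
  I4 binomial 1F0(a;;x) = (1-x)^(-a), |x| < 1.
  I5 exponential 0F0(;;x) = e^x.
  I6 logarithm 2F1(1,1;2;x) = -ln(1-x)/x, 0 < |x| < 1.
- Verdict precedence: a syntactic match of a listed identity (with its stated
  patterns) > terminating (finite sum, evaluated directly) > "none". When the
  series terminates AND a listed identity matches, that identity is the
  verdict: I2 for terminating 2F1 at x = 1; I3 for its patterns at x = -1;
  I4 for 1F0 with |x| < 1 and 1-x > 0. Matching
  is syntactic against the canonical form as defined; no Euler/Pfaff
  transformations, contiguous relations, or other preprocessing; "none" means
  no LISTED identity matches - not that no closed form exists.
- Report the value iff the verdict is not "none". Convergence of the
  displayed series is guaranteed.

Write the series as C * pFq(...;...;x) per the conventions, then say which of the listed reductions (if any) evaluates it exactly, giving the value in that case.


x = -7/5 here; the reduced form reads 2F1, upper {-12, 1/3}, lower {5/3}, C = -3/5. Verdict: terminating. (-12)_k vanishes past k = 12, leaving a 13-term sum, computed directly. Exact value: -30846922284964641/55366210937500.

Key observation: with t_0 = -3/5, k^2 + 1 divides numerator and denominator alike; C = -3/5, x = -7/5 after cancelling.
Step ratio: r(k) = (-7/5) * (k-12) (k+1/3) / [(k+5/3) (k+1)] - poly over poly, x = (-7/5) from leading terms; C = -3/5 at k = 0.


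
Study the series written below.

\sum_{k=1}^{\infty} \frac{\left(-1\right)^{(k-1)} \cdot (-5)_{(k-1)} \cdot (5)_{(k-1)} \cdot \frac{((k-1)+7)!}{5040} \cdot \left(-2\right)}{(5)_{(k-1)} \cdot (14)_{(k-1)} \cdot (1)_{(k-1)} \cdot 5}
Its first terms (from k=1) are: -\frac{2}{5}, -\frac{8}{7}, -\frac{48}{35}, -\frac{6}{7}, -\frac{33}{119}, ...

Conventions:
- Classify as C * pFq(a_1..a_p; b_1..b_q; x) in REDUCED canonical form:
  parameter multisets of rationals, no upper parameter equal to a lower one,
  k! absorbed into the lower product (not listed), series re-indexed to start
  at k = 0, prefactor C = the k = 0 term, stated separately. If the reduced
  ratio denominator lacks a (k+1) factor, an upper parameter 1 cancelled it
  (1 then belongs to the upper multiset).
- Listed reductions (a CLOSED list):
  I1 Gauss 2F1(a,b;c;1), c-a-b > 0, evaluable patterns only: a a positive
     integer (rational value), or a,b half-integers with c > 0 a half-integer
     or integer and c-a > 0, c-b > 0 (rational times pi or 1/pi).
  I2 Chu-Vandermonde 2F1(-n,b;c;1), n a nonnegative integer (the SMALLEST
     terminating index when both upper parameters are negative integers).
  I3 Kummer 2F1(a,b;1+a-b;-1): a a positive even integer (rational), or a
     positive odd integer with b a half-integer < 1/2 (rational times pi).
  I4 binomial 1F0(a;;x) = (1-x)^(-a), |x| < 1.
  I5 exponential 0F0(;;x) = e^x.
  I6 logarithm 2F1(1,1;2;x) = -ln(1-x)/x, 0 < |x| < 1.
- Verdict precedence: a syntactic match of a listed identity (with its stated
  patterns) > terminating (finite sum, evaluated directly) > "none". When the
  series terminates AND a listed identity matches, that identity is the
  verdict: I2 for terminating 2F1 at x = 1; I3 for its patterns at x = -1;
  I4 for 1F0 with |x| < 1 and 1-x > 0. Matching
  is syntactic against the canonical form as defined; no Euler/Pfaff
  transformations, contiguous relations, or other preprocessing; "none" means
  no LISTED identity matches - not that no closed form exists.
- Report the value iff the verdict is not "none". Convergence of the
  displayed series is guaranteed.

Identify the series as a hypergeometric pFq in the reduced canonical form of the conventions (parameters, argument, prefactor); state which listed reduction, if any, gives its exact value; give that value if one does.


This is -\frac{2}{5} * 2F1(-5, 8; 14; -1) in reduced canonical form. Verdict (x = -1): the Kummer evaluation I3 applies (x = -1; c = 14 equals 1+a-b for upper {-5, 8}: listed pattern). Its exact value is -\frac{143}{35}.

First insight: with t_0 = -\frac{2}{5}, (1)_k (C = -2/5) is k! itself.
Ratio: r(k) = -1 * (k-5) (k+8) / [(k+14) (k+1)] - rational in k, leading ratio -1; with t_0 = -\frac{2}{5}, classification follows.


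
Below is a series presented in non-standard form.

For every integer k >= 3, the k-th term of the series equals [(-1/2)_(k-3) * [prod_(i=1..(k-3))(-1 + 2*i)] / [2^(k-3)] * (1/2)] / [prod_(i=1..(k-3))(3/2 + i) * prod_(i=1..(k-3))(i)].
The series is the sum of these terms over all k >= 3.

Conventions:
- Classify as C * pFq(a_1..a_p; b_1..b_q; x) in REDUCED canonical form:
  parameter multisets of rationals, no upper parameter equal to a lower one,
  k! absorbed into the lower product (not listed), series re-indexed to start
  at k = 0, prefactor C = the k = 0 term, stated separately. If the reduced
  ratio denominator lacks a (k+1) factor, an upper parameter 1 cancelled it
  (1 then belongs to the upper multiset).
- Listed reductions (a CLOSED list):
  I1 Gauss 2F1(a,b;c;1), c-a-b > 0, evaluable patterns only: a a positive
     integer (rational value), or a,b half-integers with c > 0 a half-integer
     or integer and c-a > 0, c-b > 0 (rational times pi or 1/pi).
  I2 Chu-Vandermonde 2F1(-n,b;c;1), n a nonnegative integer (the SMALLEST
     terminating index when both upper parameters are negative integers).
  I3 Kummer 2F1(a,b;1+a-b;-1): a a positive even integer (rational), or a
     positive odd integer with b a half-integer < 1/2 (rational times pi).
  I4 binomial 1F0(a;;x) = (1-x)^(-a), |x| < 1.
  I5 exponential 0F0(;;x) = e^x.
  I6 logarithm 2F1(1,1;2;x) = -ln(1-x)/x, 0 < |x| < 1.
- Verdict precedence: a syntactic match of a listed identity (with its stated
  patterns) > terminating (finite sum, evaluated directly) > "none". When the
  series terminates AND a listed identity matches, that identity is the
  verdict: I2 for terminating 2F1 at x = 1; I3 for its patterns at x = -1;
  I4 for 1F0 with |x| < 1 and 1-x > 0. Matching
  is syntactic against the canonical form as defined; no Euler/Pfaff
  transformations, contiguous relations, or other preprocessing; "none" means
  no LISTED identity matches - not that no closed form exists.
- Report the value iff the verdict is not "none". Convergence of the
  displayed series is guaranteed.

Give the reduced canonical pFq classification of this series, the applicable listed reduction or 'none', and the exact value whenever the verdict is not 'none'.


This is 1/2 * 2F1(-1/2, 1/2; 5/2; 1) in reduced canonical form. Verdict at x = 1: Gauss (I1, half-integer pattern) matches (x = 1; upper {-1/2, 1/2} half-integers, c = 5/2 in the evaluable pattern). Value: (9/64) * pi.

The tell: with t_0 = 1/2, the product of the first k integers (C = 1/2) is k!.
Ratio: r(k) = 1 * (k-1/2) (k+1/2) / [(k+5/2) (k+1)] ; factor over Q: parameters, x = 1, and C = 1/2.


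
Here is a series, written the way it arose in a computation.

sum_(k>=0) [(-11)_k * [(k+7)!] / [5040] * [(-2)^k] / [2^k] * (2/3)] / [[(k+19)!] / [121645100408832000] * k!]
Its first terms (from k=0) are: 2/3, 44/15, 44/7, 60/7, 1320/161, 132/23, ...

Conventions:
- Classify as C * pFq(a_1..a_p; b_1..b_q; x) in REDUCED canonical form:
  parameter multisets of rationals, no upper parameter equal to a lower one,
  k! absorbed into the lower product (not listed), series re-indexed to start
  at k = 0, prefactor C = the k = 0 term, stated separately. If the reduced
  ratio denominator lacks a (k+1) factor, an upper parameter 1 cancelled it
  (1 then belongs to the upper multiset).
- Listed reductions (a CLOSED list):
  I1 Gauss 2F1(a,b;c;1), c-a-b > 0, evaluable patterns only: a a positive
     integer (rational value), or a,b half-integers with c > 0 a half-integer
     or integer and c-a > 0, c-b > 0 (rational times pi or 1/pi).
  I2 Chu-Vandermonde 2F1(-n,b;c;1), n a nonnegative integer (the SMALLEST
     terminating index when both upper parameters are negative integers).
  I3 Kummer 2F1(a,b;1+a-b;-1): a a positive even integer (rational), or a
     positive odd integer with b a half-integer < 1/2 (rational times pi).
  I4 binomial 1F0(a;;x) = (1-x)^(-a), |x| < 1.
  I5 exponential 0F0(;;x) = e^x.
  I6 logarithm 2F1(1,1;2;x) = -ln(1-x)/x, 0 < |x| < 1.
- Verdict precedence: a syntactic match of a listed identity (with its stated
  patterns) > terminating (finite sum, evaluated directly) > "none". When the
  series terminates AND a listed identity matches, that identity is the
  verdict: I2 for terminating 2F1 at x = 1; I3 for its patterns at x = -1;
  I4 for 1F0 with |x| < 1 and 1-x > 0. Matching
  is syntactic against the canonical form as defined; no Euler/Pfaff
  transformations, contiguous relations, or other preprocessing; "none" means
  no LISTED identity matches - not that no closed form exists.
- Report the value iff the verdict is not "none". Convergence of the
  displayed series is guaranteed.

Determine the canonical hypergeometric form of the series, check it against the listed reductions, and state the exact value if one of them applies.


First insight: t_0 being 2/3, the factorial ratio (prefactor 2/3) (k+a-1)!/(a-1)! is a rising factorial (a)_k.
Adjacent-term ratio: r(k) = (-1) * (k-11) (k+8) / [(k+20) (k+1)] - poly over poly, x = (-1) from leading terms; C = 2/3 at k = 0.

With C = 2/3: the canonical form is 2F1(-11, 8; 20; -1). Verdict: Kummer's theorem (I3) applies (x = -1; c = 20 equals 1+a-b for upper {-11, 8}: listed pattern). Value: 1292/35.


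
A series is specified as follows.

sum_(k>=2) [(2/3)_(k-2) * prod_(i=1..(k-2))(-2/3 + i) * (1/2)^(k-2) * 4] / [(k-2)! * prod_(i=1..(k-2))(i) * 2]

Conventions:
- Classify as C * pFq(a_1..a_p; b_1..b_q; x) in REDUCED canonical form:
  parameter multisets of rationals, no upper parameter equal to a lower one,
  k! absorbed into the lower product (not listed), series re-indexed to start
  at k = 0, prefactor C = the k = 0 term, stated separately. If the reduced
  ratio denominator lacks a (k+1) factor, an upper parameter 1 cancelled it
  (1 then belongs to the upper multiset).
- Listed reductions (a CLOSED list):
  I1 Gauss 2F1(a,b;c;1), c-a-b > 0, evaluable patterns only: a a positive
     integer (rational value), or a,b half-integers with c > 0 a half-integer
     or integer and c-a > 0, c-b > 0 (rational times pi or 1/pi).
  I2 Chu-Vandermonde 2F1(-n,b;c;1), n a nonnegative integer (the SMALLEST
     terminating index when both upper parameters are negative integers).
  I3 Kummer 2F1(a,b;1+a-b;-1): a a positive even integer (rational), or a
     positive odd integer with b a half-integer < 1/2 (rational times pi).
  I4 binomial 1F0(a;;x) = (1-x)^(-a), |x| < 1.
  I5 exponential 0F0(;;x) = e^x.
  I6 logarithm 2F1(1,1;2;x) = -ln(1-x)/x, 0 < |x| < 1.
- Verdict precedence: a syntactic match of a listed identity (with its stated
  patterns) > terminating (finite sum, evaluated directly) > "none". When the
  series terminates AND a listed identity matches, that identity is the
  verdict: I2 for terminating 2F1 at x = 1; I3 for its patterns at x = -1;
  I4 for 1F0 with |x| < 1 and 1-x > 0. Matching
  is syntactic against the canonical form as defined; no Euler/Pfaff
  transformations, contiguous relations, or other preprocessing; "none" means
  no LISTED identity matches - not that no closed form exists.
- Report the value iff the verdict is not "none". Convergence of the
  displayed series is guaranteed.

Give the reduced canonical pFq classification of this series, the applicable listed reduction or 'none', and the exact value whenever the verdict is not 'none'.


Key step: from the first term 2: the constant factors (C = 2, x = 1/2) combine into one prefactor.
Consecutive-term ratio: r(k) = (1/2) * (k+1/3) (k+2/3) / [(k+1) (k+1)] - poly over poly, x = (1/2) from leading terms; C = 2 at k = 0.

At argument 1/2: a 2F1 with upper {1/3, 2/3}, lower {1}, scaled by C = 2. Verdict: none here - no I1-I6 shape fits x = 1/2 with lower {1}.


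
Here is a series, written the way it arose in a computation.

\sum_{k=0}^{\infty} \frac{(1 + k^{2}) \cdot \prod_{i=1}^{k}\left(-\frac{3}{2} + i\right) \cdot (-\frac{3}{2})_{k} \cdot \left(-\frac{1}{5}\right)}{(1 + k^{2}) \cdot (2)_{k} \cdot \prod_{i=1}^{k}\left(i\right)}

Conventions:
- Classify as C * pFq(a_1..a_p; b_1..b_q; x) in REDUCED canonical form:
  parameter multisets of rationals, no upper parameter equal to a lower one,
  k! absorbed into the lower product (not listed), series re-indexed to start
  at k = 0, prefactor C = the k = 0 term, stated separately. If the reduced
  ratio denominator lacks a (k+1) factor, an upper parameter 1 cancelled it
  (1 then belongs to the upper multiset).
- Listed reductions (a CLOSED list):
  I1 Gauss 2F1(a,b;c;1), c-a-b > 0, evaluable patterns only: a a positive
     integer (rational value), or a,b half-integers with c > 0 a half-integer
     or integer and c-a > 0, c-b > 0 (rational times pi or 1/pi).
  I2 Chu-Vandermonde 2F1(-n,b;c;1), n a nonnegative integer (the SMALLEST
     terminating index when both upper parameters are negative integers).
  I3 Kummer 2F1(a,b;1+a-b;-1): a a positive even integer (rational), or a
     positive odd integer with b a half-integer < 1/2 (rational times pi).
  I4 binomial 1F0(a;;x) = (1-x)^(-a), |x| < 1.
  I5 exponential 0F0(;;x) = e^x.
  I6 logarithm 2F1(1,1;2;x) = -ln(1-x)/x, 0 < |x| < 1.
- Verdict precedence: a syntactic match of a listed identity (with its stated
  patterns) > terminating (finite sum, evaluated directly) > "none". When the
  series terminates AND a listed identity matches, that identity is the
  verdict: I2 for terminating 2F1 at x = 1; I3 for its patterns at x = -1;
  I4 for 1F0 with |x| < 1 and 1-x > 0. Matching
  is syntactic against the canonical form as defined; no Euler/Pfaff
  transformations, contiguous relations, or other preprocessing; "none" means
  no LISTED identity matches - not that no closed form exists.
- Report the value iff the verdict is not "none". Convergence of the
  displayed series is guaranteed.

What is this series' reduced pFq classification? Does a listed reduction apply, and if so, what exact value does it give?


At argument 1: a 2F1 with upper {-\frac{3}{2}, -\frac{1}{2}}, lower {2}, scaled by C = -\frac{1}{5}. Verdict: the half-integer Gauss pattern (I1) matches (x = 1; upper {-\frac{3}{2}, -\frac{1}{2}} half-integers, c = 2 in the evaluable pattern). Value: \left(-\frac{64}{75}\right) / \pi.

Key observation: t_0 = -\frac{1}{5} here, and the running product (C = -1/5) telescopes to a rising factorial.
Step ratio: r(k) = 1 * (k-\frac{3}{2}) (k-\frac{1}{2}) / [(k+2) (k+1)] ; factor over Q: parameters, x = 1, and C = -\frac{1}{5}.


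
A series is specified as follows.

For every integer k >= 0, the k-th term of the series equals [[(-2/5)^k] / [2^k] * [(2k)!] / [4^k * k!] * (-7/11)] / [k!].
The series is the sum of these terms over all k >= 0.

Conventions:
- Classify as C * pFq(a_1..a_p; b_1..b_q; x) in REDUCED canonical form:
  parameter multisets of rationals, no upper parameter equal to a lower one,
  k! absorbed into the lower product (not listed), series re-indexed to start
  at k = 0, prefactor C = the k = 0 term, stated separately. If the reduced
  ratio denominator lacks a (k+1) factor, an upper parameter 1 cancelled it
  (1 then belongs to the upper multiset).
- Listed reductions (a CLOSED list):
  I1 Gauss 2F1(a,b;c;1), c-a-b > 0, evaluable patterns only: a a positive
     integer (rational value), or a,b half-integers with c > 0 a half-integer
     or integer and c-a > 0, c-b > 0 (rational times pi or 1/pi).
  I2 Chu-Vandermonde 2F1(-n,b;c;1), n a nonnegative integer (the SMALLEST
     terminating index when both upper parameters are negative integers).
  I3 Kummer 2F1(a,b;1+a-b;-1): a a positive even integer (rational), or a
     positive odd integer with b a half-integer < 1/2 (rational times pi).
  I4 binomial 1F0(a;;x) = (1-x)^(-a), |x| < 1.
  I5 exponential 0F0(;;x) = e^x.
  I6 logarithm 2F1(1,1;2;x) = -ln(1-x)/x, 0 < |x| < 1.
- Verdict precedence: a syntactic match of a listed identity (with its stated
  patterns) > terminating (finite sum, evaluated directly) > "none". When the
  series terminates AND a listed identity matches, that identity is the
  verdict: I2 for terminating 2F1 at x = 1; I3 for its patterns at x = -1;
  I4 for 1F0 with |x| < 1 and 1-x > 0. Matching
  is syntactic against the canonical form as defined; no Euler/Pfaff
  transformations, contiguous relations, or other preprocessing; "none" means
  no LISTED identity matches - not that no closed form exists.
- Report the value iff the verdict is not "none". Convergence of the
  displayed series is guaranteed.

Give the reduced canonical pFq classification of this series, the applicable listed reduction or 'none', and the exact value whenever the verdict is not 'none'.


x = -1/5 here; the reduced form reads 1F0, upper {1/2}, lower {-}, C = -7/11. Verdict: this is the binomial series (I4) (the 1F0 binomial series: exponent -1/2, x = -1/5). Value: (-7/11) * (6/5)^(-1/2).

Key step: t_0 = -7/11 here, and the two k-th powers (C = -7/11) combine into one argument.
Term ratio: r(k) = (-1/5) * (k+1/2) / [(k+1)] - rational; roots negated = parameters, x = (-1/5), C = -7/11.
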